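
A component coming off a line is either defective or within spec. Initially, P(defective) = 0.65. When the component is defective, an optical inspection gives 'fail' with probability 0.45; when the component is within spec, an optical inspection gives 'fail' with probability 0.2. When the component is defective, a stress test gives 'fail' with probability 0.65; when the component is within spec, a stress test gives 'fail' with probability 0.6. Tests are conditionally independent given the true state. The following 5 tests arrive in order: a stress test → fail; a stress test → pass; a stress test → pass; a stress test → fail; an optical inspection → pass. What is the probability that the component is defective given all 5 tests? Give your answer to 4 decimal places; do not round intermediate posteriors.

Apply Bayes' rule sequentially, carrying P(defective) forward.
After a stress test='fail': P(defective) = 0.65·0.6500 / (0.65·0.6500 + 0.6·0.3500) ≈ 0.6680
After a stress test='pass': P(defective) = 0.35·0.6680 / (0.35·0.6680 + 0.4·0.3320) ≈ 0.6377
After a stress test='pass': P(defective) = 0.35·0.6377 / (0.35·0.6377 + 0.4·0.3623) ≈ 0.6064
After a stress test='fail': P(defective) = 0.65·0.6064 / (0.65·0.6064 + 0.6·0.3936) ≈ 0.6253
After an optical inspection='pass': P(defective) = 0.55·0.6253 / (0.55·0.6253 + 0.8·0.3747) ≈ 0.5343

0.5343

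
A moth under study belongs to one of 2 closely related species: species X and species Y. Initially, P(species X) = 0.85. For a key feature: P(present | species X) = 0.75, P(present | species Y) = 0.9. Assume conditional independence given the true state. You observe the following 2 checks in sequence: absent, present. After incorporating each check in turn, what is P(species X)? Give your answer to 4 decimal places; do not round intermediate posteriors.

Apply Bayes' rule sequentially, carrying P(species X) forward.
After 'absent': P(species X) = 0.25·0.8500 / (0.25·0.8500 + 0.1·0.1500) ≈ 0.9341
After 'present': P(species X) = 0.75·0.9341 / (0.75·0.9341 + 0.9·0.0659) ≈ 0.9219

0.9219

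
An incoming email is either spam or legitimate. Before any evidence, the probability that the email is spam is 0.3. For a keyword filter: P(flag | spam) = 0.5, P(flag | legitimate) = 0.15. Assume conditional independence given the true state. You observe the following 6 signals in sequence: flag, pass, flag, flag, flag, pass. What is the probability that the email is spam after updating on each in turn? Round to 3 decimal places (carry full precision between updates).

After 'flag': P(spam) = 0.5·0.3000 / (0.5·0.3000 + 0.15·0.7000) ≈ 0.5882
After 'pass': P(spam) = 0.5·0.5882 / (0.5·0.5882 + 0.85·0.4118) ≈ 0.4566
After 'flag': P(spam) = 0.5·0.4566 / (0.5·0.4566 + 0.15·0.5434) ≈ 0.7369
After 'flag': P(spam) = 0.5·0.7369 / (0.5·0.7369 + 0.15·0.2631) ≈ 0.9033
After 'flag': P(spam) = 0.5·0.9033 / (0.5·0.9033 + 0.15·0.0967) ≈ 0.9689
After 'pass': P(spam) = 0.5·0.9689 / (0.5·0.9689 + 0.85·0.0311) ≈ 0.9482

0.948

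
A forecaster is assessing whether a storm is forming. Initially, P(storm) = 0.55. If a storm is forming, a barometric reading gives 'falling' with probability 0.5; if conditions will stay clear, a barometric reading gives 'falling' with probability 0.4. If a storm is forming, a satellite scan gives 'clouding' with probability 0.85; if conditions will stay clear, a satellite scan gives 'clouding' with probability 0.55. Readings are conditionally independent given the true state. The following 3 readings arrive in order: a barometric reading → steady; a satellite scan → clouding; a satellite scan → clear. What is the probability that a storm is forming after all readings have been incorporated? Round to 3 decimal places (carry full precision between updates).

Each posterior becomes the prior for the next update.
After a barometric reading='steady': P(storm) = 0.5·0.5500 / (0.5·0.5500 + 0.6·0.4500) ≈ 0.5046
After a satellite scan='clouding': P(storm) = 0.85·0.5046 / (0.85·0.5046 + 0.55·0.4954) ≈ 0.6115
After a satellite scan='clear': P(storm) = 0.15·0.6115 / (0.15·0.6115 + 0.45·0.3885) ≈ 0.3441

0.344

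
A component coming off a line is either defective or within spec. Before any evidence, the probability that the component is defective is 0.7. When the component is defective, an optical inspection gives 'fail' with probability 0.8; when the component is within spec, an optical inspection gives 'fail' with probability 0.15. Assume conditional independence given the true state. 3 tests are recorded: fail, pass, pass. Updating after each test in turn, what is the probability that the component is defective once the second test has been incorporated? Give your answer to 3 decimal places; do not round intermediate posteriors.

After 'fail': P(defective) = 0.8·0.7000 / (0.8·0.7000 + 0.15·0.3000) ≈ 0.9256
After 'pass': P(defective) = 0.2·0.9256 / (0.2·0.9256 + 0.85·0.0744) ≈ 0.7454

0.745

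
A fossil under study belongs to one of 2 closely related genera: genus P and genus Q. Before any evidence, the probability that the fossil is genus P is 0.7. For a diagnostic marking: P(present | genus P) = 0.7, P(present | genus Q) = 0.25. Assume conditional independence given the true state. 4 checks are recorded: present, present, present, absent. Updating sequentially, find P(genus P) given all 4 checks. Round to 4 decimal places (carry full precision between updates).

0.9535

After 'present': P(genus P) = 0.7·0.7000 / (0.7·0.7000 + 0.25·0.3000) ≈ 0.8673
After 'present': P(genus P) = 0.7·0.8673 / (0.7·0.8673 + 0.25·0.1327) ≈ 0.9482
After 'present': P(genus P) = 0.7·0.9482 / (0.7·0.9482 + 0.25·0.0518) ≈ 0.9809
After 'absent': P(genus P) = 0.3·0.9809 / (0.3·0.9809 + 0.75·0.0191) ≈ 0.9535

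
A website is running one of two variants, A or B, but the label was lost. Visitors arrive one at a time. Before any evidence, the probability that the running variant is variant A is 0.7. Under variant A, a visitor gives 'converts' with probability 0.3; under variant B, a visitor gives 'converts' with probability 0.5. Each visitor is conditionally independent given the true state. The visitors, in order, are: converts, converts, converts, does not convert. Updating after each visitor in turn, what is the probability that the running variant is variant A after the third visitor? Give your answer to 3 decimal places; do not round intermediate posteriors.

After 'converts': P(A) = 0.3·0.7000 / (0.3·0.7000 + 0.5·0.3000) ≈ 0.5833
After 'converts': P(A) = 0.3·0.5833 / (0.3·0.5833 + 0.5·0.4167) ≈ 0.4565
After 'converts': P(A) = 0.3·0.4565 / (0.3·0.4565 + 0.5·0.5435) ≈ 0.3351

0.335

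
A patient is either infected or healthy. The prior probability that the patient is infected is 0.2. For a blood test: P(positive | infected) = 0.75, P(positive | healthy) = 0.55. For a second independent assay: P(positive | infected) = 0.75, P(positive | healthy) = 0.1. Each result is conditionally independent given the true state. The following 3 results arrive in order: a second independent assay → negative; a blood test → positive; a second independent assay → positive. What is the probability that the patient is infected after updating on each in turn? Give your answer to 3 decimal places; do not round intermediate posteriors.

After a second independent assay='negative': P(infected) = 0.25·0.2000 / (0.25·0.2000 + 0.9·0.8000) ≈ 0.0649
After a blood test='positive': P(infected) = 0.75·0.0649 / (0.75·0.0649 + 0.55·0.9351) ≈ 0.0865
After a second independent assay='positive': P(infected) = 0.75·0.0865 / (0.75·0.0865 + 0.1·0.9135) ≈ 0.4153

0.415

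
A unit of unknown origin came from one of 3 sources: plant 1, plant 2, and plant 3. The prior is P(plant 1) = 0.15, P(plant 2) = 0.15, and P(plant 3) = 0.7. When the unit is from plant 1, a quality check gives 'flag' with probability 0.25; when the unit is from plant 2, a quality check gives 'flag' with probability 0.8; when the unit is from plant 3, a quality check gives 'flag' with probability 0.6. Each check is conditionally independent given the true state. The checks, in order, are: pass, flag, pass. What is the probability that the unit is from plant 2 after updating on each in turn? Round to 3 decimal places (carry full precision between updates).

0.052

After 'pass': normaliser = 0.75·0.1500 + 0.2·0.1500 + 0.4·0.7000; P(plant 1) ≈ 0.2663, P(plant 2) ≈ 0.0710, P(plant 3) ≈ 0.6627
After 'flag': normaliser = 0.25·0.2663 + 0.8·0.0710 + 0.6·0.6627; P(plant 1) ≈ 0.1278, P(plant 2) ≈ 0.1090, P(plant 3) ≈ 0.7632
After 'pass': normaliser = 0.75·0.1278 + 0.2·0.1090 + 0.4·0.7632; P(plant 1) ≈ 0.2266, P(plant 2) ≈ 0.0516, P(plant 3) ≈ 0.7219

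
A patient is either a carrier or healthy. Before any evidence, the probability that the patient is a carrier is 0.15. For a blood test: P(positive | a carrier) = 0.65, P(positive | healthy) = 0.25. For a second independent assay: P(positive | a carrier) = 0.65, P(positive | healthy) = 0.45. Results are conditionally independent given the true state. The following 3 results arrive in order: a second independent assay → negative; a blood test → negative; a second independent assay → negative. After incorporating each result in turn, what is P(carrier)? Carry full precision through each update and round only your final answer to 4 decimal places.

0.0323

Apply Bayes' rule sequentially, carrying P(carrier) forward.
After a second independent assay='negative': P(carrier) = 0.35·0.1500 / (0.35·0.1500 + 0.55·0.8500) ≈ 0.1010
After a blood test='negative': P(carrier) = 0.35·0.1010 / (0.35·0.1010 + 0.75·0.8990) ≈ 0.0498
After a second independent assay='negative': P(carrier) = 0.35·0.0498 / (0.35·0.0498 + 0.55·0.9502) ≈ 0.0323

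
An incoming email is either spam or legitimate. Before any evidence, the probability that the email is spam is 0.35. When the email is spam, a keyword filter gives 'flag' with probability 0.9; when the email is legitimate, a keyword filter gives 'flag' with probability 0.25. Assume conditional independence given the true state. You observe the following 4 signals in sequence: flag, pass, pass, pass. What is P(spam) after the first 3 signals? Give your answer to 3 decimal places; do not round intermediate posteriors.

0.033

Apply Bayes' rule sequentially, carrying P(spam) forward.
After 'flag': P(spam) = 0.9·0.3500 / (0.9·0.3500 + 0.25·0.6500) ≈ 0.6597
After 'pass': P(spam) = 0.1·0.6597 / (0.1·0.6597 + 0.75·0.3403) ≈ 0.2054
After 'pass': P(spam) = 0.1·0.2054 / (0.1·0.2054 + 0.75·0.7946) ≈ 0.0333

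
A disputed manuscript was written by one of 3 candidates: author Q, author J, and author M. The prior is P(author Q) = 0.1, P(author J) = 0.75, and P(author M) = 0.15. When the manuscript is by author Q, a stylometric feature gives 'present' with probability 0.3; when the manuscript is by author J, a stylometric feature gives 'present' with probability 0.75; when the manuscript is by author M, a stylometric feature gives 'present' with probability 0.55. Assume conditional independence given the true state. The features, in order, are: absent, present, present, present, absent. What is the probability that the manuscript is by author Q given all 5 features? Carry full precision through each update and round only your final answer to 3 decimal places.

After 'absent': normaliser = 0.7·0.1000 + 0.25·0.7500 + 0.45·0.1500; P(author Q) ≈ 0.2154, P(author J) ≈ 0.5769, P(author M) ≈ 0.2077
After 'present': normaliser = 0.3·0.2154 + 0.75·0.5769 + 0.55·0.2077; P(author Q) ≈ 0.1057, P(author J) ≈ 0.7075, P(author M) ≈ 0.1868
After 'present': normaliser = 0.3·0.1057 + 0.75·0.7075 + 0.55·0.1868; P(author Q) ≈ 0.0477, P(author J) ≈ 0.7979, P(author M) ≈ 0.1545
After 'present': normaliser = 0.3·0.0477 + 0.75·0.7979 + 0.55·0.1545; P(author Q) ≈ 0.0205, P(author J) ≈ 0.8577, P(author M) ≈ 0.1218
After 'absent': normaliser = 0.7·0.0205 + 0.25·0.8577 + 0.45·0.1218; P(author Q) ≈ 0.0506, P(author J) ≈ 0.7562, P(author M) ≈ 0.1932

0.051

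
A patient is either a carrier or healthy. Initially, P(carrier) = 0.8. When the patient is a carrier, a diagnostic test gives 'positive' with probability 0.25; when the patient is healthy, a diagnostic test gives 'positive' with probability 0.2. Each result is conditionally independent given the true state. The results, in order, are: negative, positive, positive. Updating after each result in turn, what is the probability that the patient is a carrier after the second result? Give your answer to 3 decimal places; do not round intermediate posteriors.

After 'negative': P(carrier) = 0.75·0.8000 / (0.75·0.8000 + 0.8·0.2000) ≈ 0.7895
After 'positive': P(carrier) = 0.25·0.7895 / (0.25·0.7895 + 0.2·0.2105) ≈ 0.8242

0.824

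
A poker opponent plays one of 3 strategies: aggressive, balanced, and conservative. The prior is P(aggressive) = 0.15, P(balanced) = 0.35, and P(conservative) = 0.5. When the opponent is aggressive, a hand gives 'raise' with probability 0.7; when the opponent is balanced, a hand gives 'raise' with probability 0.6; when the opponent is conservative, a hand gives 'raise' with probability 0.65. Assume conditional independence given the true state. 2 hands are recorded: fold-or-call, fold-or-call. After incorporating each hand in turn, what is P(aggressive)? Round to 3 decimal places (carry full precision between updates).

After 'fold-or-call': normaliser = 0.3·0.1500 + 0.4·0.3500 + 0.35·0.5000; P(aggressive) ≈ 0.1250, P(balanced) ≈ 0.3889, P(conservative) ≈ 0.4861
After 'fold-or-call': normaliser = 0.3·0.1250 + 0.4·0.3889 + 0.35·0.4861; P(aggressive) ≈ 0.1033, P(balanced) ≈ 0.4283, P(conservative) ≈ 0.4685

0.103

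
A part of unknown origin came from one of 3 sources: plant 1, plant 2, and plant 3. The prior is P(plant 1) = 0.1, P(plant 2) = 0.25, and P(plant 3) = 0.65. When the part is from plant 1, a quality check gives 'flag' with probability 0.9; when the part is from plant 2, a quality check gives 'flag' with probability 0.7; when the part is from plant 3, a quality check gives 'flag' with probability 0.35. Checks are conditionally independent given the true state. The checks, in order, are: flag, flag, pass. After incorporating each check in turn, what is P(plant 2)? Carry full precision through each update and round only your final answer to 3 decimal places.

After 'flag': normaliser = 0.9·0.1000 + 0.7·0.2500 + 0.35·0.6500; P(plant 1) ≈ 0.1827, P(plant 2) ≈ 0.3553, P(plant 3) ≈ 0.4619
After 'flag': normaliser = 0.9·0.1827 + 0.7·0.3553 + 0.35·0.4619; P(plant 1) ≈ 0.2861, P(plant 2) ≈ 0.4327, P(plant 3) ≈ 0.2812
After 'pass': normaliser = 0.1·0.2861 + 0.3·0.4327 + 0.65·0.2812; P(plant 1) ≈ 0.0838, P(plant 2) ≈ 0.3804, P(plant 3) ≈ 0.5357

0.380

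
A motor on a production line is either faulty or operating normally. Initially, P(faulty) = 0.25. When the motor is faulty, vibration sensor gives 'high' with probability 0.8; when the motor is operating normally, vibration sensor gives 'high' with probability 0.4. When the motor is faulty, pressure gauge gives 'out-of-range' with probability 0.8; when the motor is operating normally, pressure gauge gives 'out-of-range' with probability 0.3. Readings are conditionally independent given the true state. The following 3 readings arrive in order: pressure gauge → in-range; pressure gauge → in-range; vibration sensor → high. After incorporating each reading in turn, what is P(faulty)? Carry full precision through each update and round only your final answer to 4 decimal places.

0.0516

Each posterior becomes the prior for the next update.
After pressure gauge='in-range': P(faulty) = 0.2·0.2500 / (0.2·0.2500 + 0.7·0.7500) ≈ 0.0870
After pressure gauge='in-range': P(faulty) = 0.2·0.0870 / (0.2·0.0870 + 0.7·0.9130) ≈ 0.0265
After vibration sensor='high': P(faulty) = 0.8·0.0265 / (0.8·0.0265 + 0.4·0.9735) ≈ 0.0516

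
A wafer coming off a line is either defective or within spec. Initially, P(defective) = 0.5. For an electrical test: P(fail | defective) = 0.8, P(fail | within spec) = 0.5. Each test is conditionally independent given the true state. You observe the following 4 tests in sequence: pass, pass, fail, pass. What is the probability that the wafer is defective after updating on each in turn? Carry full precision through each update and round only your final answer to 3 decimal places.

After 'pass': P(defective) = 0.2·0.5000 / (0.2·0.5000 + 0.5·0.5000) ≈ 0.2857
After 'pass': P(defective) = 0.2·0.2857 / (0.2·0.2857 + 0.5·0.7143) ≈ 0.1379
After 'fail': P(defective) = 0.8·0.1379 / (0.8·0.1379 + 0.5·0.8621) ≈ 0.2038
After 'pass': P(defective) = 0.2·0.2038 / (0.2·0.2038 + 0.5·0.7962) ≈ 0.0929

0.093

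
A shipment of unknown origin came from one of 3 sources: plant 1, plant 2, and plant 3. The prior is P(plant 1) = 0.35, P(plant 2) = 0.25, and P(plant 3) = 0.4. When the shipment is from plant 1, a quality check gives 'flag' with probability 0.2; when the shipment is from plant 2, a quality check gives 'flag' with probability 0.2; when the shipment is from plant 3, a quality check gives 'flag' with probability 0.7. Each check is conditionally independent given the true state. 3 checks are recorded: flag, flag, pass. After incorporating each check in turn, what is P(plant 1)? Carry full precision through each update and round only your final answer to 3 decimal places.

After 'flag': normaliser = 0.2·0.3500 + 0.2·0.2500 + 0.7·0.4000; P(plant 1) ≈ 0.1750, P(plant 2) ≈ 0.1250, P(plant 3) ≈ 0.7000
After 'flag': normaliser = 0.2·0.1750 + 0.2·0.1250 + 0.7·0.7000; P(plant 1) ≈ 0.0636, P(plant 2) ≈ 0.0455, P(plant 3) ≈ 0.8909
After 'pass': normaliser = 0.8·0.0636 + 0.8·0.0455 + 0.3·0.8909; P(plant 1) ≈ 0.1436, P(plant 2) ≈ 0.1026, P(plant 3) ≈ 0.7538

0.144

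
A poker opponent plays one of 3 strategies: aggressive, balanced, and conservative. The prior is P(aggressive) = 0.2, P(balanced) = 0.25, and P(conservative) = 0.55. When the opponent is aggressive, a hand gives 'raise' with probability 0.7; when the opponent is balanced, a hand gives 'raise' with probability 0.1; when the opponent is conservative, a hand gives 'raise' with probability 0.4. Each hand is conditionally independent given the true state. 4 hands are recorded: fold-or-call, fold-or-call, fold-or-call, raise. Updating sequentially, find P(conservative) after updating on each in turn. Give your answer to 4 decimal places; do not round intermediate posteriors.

0.6835

After 'fold-or-call': normaliser = 0.3·0.2000 + 0.9·0.2500 + 0.6·0.5500; P(aggressive) ≈ 0.0976, P(balanced) ≈ 0.3659, P(conservative) ≈ 0.5366
After 'fold-or-call': normaliser = 0.3·0.0976 + 0.9·0.3659 + 0.6·0.5366; P(aggressive) ≈ 0.0430, P(balanced) ≈ 0.4839, P(conservative) ≈ 0.4731
After 'fold-or-call': normaliser = 0.3·0.0430 + 0.9·0.4839 + 0.6·0.4731; P(aggressive) ≈ 0.0176, P(balanced) ≈ 0.5947, P(conservative) ≈ 0.3877
After 'raise': normaliser = 0.7·0.0176 + 0.1·0.5947 + 0.4·0.3877; P(aggressive) ≈ 0.0544, P(balanced) ≈ 0.2621, P(conservative) ≈ 0.6835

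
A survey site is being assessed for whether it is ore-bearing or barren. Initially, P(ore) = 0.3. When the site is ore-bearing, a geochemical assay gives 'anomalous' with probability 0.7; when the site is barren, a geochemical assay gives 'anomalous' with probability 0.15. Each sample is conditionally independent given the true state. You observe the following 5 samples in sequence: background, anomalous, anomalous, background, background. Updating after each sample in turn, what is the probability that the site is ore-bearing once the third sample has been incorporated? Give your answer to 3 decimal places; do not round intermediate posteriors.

0.767

After 'background': P(ore) = 0.3·0.3000 / (0.3·0.3000 + 0.85·0.7000) ≈ 0.1314
After 'anomalous': P(ore) = 0.7·0.1314 / (0.7·0.1314 + 0.15·0.8686) ≈ 0.4138
After 'anomalous': P(ore) = 0.7·0.4138 / (0.7·0.4138 + 0.15·0.5862) ≈ 0.7671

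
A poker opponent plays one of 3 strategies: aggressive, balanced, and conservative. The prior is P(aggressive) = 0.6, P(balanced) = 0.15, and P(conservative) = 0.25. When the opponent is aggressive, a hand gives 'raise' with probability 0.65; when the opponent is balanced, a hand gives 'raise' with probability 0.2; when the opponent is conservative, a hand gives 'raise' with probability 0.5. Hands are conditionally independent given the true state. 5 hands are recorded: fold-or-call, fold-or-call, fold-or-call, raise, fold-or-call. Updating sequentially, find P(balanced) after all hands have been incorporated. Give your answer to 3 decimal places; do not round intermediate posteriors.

0.473

After 'fold-or-call': normaliser = 0.35·0.6000 + 0.8·0.1500 + 0.5·0.2500; P(aggressive) ≈ 0.4615, P(balanced) ≈ 0.2637, P(conservative) ≈ 0.2747
After 'fold-or-call': normaliser = 0.35·0.4615 + 0.8·0.2637 + 0.5·0.2747; P(aggressive) ≈ 0.3168, P(balanced) ≈ 0.4138, P(conservative) ≈ 0.2694
After 'fold-or-call': normaliser = 0.35·0.3168 + 0.8·0.4138 + 0.5·0.2694; P(aggressive) ≈ 0.1923, P(balanced) ≈ 0.5741, P(conservative) ≈ 0.2336
After 'raise': normaliser = 0.65·0.1923 + 0.2·0.5741 + 0.5·0.2336; P(aggressive) ≈ 0.3505, P(balanced) ≈ 0.3220, P(conservative) ≈ 0.3275
After 'fold-or-call': normaliser = 0.35·0.3505 + 0.8·0.3220 + 0.5·0.3275; P(aggressive) ≈ 0.2255, P(balanced) ≈ 0.4735, P(conservative) ≈ 0.3010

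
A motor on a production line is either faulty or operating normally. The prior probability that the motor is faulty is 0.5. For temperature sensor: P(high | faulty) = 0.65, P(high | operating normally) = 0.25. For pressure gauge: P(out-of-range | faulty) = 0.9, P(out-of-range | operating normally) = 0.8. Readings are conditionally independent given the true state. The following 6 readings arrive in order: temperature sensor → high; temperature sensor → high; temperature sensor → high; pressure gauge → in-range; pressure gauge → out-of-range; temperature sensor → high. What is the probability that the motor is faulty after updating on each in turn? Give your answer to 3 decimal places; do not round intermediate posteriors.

Each posterior becomes the prior for the next update.
After temperature sensor='high': P(faulty) = 0.65·0.5000 / (0.65·0.5000 + 0.25·0.5000) ≈ 0.7222
After temperature sensor='high': P(faulty) = 0.65·0.7222 / (0.65·0.7222 + 0.25·0.2778) ≈ 0.8711
After temperature sensor='high': P(faulty) = 0.65·0.8711 / (0.65·0.8711 + 0.25·0.1289) ≈ 0.9462
After pressure gauge='in-range': P(faulty) = 0.1·0.9462 / (0.1·0.9462 + 0.2·0.0538) ≈ 0.8978
After pressure gauge='out-of-range': P(faulty) = 0.9·0.8978 / (0.9·0.8978 + 0.8·0.1022) ≈ 0.9081
After temperature sensor='high': P(faulty) = 0.65·0.9081 / (0.65·0.9081 + 0.25·0.0919) ≈ 0.9626

0.963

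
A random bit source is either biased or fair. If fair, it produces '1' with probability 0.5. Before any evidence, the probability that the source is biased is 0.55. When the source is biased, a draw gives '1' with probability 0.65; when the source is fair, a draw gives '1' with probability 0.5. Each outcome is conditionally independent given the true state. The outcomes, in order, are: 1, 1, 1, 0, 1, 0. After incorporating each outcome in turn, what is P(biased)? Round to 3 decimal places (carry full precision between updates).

Each posterior becomes the prior for the next update.
After '1': P(biased) = 0.65·0.5500 / (0.65·0.5500 + 0.5·0.4500) ≈ 0.6137
After '1': P(biased) = 0.65·0.6137 / (0.65·0.6137 + 0.5·0.3863) ≈ 0.6738
After '1': P(biased) = 0.65·0.6738 / (0.65·0.6738 + 0.5·0.3262) ≈ 0.7286
After '0': P(biased) = 0.35·0.7286 / (0.35·0.7286 + 0.5·0.2714) ≈ 0.6527
After '1': P(biased) = 0.65·0.6527 / (0.65·0.6527 + 0.5·0.3473) ≈ 0.7096
After '0': P(biased) = 0.35·0.7096 / (0.35·0.7096 + 0.5·0.2904) ≈ 0.6311

0.631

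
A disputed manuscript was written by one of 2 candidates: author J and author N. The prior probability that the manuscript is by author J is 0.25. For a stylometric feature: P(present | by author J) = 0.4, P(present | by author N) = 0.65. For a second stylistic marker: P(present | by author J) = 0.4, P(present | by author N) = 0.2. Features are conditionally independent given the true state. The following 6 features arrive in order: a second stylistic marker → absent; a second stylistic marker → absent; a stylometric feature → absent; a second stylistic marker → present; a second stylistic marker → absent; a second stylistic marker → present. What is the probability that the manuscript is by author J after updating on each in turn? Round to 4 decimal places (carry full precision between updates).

After a second stylistic marker='absent': P(author J) = 0.6·0.2500 / (0.6·0.2500 + 0.8·0.7500) ≈ 0.2000
After a second stylistic marker='absent': P(author J) = 0.6·0.2000 / (0.6·0.2000 + 0.8·0.8000) ≈ 0.1579
After a stylometric feature='absent': P(author J) = 0.6·0.1579 / (0.6·0.1579 + 0.35·0.8421) ≈ 0.2432
After a second stylistic marker='present': P(author J) = 0.4·0.2432 / (0.4·0.2432 + 0.2·0.7568) ≈ 0.3913
After a second stylistic marker='absent': P(author J) = 0.6·0.3913 / (0.6·0.3913 + 0.8·0.6087) ≈ 0.3253
After a second stylistic marker='present': P(author J) = 0.4·0.3253 / (0.4·0.3253 + 0.2·0.6747) ≈ 0.4909

0.4909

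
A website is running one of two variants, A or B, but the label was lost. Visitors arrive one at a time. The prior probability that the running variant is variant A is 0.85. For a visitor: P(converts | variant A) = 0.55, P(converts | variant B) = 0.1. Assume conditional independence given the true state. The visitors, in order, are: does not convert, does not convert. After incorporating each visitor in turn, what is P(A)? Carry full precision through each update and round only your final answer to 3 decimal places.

0.586

After 'does not convert': P(A) = 0.45·0.8500 / (0.45·0.8500 + 0.9·0.1500) ≈ 0.7391
After 'does not convert': P(A) = 0.45·0.7391 / (0.45·0.7391 + 0.9·0.2609) ≈ 0.5862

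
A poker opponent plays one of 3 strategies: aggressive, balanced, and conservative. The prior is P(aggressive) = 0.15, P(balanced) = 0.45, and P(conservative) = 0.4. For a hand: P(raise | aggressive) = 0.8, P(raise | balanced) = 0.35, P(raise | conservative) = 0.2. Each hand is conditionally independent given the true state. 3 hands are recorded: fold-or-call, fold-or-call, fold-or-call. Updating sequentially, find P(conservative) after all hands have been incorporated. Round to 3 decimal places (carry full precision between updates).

0.621

After 'fold-or-call': normaliser = 0.2·0.1500 + 0.65·0.4500 + 0.8·0.4000; P(aggressive) ≈ 0.0467, P(balanced) ≈ 0.4553, P(conservative) ≈ 0.4981
After 'fold-or-call': normaliser = 0.2·0.0467 + 0.65·0.4553 + 0.8·0.4981; P(aggressive) ≈ 0.0133, P(balanced) ≈ 0.4205, P(conservative) ≈ 0.5662
After 'fold-or-call': normaliser = 0.2·0.0133 + 0.65·0.4205 + 0.8·0.5662; P(aggressive) ≈ 0.0036, P(balanced) ≈ 0.3750, P(conservative) ≈ 0.6214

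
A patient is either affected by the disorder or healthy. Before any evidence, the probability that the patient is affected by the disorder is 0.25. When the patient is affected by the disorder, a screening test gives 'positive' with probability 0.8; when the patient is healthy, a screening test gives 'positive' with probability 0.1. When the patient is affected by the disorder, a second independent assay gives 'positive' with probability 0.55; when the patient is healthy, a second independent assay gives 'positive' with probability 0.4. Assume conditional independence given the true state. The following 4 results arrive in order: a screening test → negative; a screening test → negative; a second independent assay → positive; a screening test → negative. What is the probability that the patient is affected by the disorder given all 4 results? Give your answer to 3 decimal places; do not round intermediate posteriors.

0.005

After a screening test='negative': P(affected) = 0.2·0.2500 / (0.2·0.2500 + 0.9·0.7500) ≈ 0.0690
After a screening test='negative': P(affected) = 0.2·0.0690 / (0.2·0.0690 + 0.9·0.9310) ≈ 0.0162
After a second independent assay='positive': P(affected) = 0.55·0.0162 / (0.55·0.0162 + 0.4·0.9838) ≈ 0.0221
After a screening test='negative': P(affected) = 0.2·0.0221 / (0.2·0.0221 + 0.9·0.9779) ≈ 0.0050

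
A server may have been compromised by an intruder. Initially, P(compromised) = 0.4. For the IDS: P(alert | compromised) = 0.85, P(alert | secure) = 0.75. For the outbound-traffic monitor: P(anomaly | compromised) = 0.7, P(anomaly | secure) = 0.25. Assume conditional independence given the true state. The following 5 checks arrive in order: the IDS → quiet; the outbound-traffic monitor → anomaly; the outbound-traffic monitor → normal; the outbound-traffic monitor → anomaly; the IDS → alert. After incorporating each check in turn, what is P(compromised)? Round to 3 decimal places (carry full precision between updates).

Each posterior becomes the prior for the next update.
After the IDS='quiet': P(compromised) = 0.15·0.4000 / (0.15·0.4000 + 0.25·0.6000) ≈ 0.2857
After the outbound-traffic monitor='anomaly': P(compromised) = 0.7·0.2857 / (0.7·0.2857 + 0.25·0.7143) ≈ 0.5283
After the outbound-traffic monitor='normal': P(compromised) = 0.3·0.5283 / (0.3·0.5283 + 0.75·0.4717) ≈ 0.3094
After the outbound-traffic monitor='anomaly': P(compromised) = 0.7·0.3094 / (0.7·0.3094 + 0.25·0.6906) ≈ 0.5564
After the IDS='alert': P(compromised) = 0.85·0.5564 / (0.85·0.5564 + 0.75·0.4436) ≈ 0.5871

0.587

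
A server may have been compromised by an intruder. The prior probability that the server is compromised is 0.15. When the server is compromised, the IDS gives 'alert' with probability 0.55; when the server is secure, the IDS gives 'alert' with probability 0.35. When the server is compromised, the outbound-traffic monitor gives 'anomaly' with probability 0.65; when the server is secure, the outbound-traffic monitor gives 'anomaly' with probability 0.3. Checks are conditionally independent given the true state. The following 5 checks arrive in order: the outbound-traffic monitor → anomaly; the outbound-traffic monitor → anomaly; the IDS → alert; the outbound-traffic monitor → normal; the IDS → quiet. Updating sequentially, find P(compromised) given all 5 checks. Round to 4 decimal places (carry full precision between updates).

After the outbound-traffic monitor='anomaly': P(compromised) = 0.65·0.1500 / (0.65·0.1500 + 0.3·0.8500) ≈ 0.2766
After the outbound-traffic monitor='anomaly': P(compromised) = 0.65·0.2766 / (0.65·0.2766 + 0.3·0.7234) ≈ 0.4531
After the IDS='alert': P(compromised) = 0.55·0.4531 / (0.55·0.4531 + 0.35·0.5469) ≈ 0.5656
After the outbound-traffic monitor='normal': P(compromised) = 0.35·0.5656 / (0.35·0.5656 + 0.7·0.4344) ≈ 0.3943
After the IDS='quiet': P(compromised) = 0.45·0.3943 / (0.45·0.3943 + 0.65·0.6057) ≈ 0.3106

0.3106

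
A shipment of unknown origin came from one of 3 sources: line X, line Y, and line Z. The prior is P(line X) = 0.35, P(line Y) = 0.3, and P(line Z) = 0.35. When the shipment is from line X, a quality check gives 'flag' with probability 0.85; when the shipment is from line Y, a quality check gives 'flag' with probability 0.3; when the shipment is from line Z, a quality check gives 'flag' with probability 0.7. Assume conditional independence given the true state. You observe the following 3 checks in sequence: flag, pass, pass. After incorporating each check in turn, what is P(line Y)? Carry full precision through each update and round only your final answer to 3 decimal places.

0.605

After 'flag': normaliser = 0.85·0.3500 + 0.3·0.3000 + 0.7·0.3500; P(line X) ≈ 0.4704, P(line Y) ≈ 0.1423, P(line Z) ≈ 0.3874
After 'pass': normaliser = 0.15·0.4704 + 0.7·0.1423 + 0.3·0.3874; P(line X) ≈ 0.2464, P(line Y) ≈ 0.3478, P(line Z) ≈ 0.4058
After 'pass': normaliser = 0.15·0.2464 + 0.7·0.3478 + 0.3·0.4058; P(line X) ≈ 0.0919, P(line Y) ≈ 0.6054, P(line Z) ≈ 0.3027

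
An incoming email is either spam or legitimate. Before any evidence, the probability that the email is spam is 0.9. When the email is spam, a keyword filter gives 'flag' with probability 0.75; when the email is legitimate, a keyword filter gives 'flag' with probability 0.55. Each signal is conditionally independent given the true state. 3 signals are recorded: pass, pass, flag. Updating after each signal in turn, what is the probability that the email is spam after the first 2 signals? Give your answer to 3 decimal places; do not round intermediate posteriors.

0.735

After 'pass': P(spam) = 0.25·0.9000 / (0.25·0.9000 + 0.45·0.1000) ≈ 0.8333
After 'pass': P(spam) = 0.25·0.8333 / (0.25·0.8333 + 0.45·0.1667) ≈ 0.7353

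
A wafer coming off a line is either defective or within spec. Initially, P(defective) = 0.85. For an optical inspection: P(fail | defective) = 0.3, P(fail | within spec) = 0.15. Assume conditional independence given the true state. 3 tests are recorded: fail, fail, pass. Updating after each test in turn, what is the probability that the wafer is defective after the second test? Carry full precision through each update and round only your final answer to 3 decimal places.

Each posterior becomes the prior for the next update.
After 'fail': P(defective) = 0.3·0.8500 / (0.3·0.8500 + 0.15·0.1500) ≈ 0.9189
After 'fail': P(defective) = 0.3·0.9189 / (0.3·0.9189 + 0.15·0.0811) ≈ 0.9577

0.958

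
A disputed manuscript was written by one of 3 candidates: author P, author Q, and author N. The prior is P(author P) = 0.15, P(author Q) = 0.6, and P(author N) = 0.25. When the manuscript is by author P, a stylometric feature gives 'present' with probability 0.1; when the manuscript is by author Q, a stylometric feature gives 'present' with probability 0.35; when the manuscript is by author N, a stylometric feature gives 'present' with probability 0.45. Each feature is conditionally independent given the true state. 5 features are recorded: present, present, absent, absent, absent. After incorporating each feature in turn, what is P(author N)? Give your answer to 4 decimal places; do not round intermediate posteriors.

0.2836

After 'present': normaliser = 0.1·0.1500 + 0.35·0.6000 + 0.45·0.2500; P(author P) ≈ 0.0444, P(author Q) ≈ 0.6222, P(author N) ≈ 0.3333
After 'present': normaliser = 0.1·0.0444 + 0.35·0.6222 + 0.45·0.3333; P(author P) ≈ 0.0119, P(author Q) ≈ 0.5851, P(author N) ≈ 0.4030
After 'absent': normaliser = 0.9·0.0119 + 0.65·0.5851 + 0.55·0.4030; P(author P) ≈ 0.0175, P(author Q) ≈ 0.6207, P(author N) ≈ 0.3618
After 'absent': normaliser = 0.9·0.0175 + 0.65·0.6207 + 0.55·0.3618; P(author P) ≈ 0.0255, P(author Q) ≈ 0.6526, P(author N) ≈ 0.3218
After 'absent': normaliser = 0.9·0.0255 + 0.65·0.6526 + 0.55·0.3218; P(author P) ≈ 0.0368, P(author Q) ≈ 0.6796, P(author N) ≈ 0.2836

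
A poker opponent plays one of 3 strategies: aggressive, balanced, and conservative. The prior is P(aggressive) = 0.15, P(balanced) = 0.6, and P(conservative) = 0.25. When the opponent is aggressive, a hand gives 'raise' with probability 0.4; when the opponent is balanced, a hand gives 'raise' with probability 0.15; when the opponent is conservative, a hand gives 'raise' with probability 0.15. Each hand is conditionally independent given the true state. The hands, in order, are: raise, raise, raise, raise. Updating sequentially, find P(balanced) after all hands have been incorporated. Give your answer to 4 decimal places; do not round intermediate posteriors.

Each posterior becomes the prior for the next update.
After 'raise': normaliser = 0.4·0.1500 + 0.15·0.6000 + 0.15·0.2500; P(aggressive) ≈ 0.3200, P(balanced) ≈ 0.4800, P(conservative) ≈ 0.2000
After 'raise': normaliser = 0.4·0.3200 + 0.15·0.4800 + 0.15·0.2000; P(aggressive) ≈ 0.5565, P(balanced) ≈ 0.3130, P(conservative) ≈ 0.1304
After 'raise': normaliser = 0.4·0.5565 + 0.15·0.3130 + 0.15·0.1304; P(aggressive) ≈ 0.7699, P(balanced) ≈ 0.1624, P(conservative) ≈ 0.0677
After 'raise': normaliser = 0.4·0.7699 + 0.15·0.1624 + 0.15·0.0677; P(aggressive) ≈ 0.8992, P(balanced) ≈ 0.0711, P(conservative) ≈ 0.0296

0.0711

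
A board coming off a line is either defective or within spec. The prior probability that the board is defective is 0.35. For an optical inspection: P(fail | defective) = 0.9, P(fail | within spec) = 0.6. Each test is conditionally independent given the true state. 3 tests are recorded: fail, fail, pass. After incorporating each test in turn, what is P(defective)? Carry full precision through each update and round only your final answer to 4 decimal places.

0.2325

After 'fail': P(defective) = 0.9·0.3500 / (0.9·0.3500 + 0.6·0.6500) ≈ 0.4468
After 'fail': P(defective) = 0.9·0.4468 / (0.9·0.4468 + 0.6·0.5532) ≈ 0.5478
After 'pass': P(defective) = 0.1·0.5478 / (0.1·0.5478 + 0.4·0.4522) ≈ 0.2325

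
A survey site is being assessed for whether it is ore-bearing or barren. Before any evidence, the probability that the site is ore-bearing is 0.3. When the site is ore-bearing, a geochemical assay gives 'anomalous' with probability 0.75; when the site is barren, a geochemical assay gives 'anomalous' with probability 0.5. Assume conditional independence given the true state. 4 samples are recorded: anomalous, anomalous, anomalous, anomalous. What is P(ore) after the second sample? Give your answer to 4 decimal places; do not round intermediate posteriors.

After 'anomalous': P(ore) = 0.75·0.3000 / (0.75·0.3000 + 0.5·0.7000) ≈ 0.3913
After 'anomalous': P(ore) = 0.75·0.3913 / (0.75·0.3913 + 0.5·0.6087) ≈ 0.4909

0.4909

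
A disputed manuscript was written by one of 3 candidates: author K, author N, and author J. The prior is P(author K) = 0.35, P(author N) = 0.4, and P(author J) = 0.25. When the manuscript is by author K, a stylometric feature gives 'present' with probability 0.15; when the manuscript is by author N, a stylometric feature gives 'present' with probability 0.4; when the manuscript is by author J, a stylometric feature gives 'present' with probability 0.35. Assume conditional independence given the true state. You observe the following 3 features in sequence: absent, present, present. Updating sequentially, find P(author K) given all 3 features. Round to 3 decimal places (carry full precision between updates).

Apply Bayes' rule sequentially, carrying P(author K) forward.
After 'absent': normaliser = 0.85·0.3500 + 0.6·0.4000 + 0.65·0.2500; P(author K) ≈ 0.4250, P(author N) ≈ 0.3429, P(author J) ≈ 0.2321
After 'present': normaliser = 0.15·0.4250 + 0.4·0.3429 + 0.35·0.2321; P(author K) ≈ 0.2259, P(author N) ≈ 0.4861, P(author J) ≈ 0.2880
After 'present': normaliser = 0.15·0.2259 + 0.4·0.4861 + 0.35·0.2880; P(author K) ≈ 0.1030, P(author N) ≈ 0.5908, P(author J) ≈ 0.3063

0.103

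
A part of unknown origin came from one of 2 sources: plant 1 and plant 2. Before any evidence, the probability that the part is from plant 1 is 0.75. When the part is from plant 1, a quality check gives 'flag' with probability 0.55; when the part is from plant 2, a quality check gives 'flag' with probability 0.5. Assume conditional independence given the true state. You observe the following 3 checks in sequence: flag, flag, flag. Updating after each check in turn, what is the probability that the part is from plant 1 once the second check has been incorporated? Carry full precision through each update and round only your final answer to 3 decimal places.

After 'flag': P(plant 1) = 0.55·0.7500 / (0.55·0.7500 + 0.5·0.2500) ≈ 0.7674
After 'flag': P(plant 1) = 0.55·0.7674 / (0.55·0.7674 + 0.5·0.2326) ≈ 0.7840

0.784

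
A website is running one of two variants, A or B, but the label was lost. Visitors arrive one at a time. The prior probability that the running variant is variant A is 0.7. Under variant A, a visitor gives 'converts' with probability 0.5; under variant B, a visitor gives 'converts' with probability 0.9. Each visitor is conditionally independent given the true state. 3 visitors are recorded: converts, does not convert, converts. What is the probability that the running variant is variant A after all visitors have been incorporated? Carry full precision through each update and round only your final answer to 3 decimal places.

After 'converts': P(A) = 0.5·0.7000 / (0.5·0.7000 + 0.9·0.3000) ≈ 0.5645
After 'does not convert': P(A) = 0.5·0.5645 / (0.5·0.5645 + 0.1·0.4355) ≈ 0.8663
After 'converts': P(A) = 0.5·0.8663 / (0.5·0.8663 + 0.9·0.1337) ≈ 0.7826

0.783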